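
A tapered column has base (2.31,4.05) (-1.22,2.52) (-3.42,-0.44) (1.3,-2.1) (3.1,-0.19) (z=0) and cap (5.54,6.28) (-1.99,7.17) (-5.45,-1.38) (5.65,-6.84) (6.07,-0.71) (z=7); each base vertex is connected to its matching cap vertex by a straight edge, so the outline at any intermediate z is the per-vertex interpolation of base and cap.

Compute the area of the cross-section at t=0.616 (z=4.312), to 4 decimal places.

Cross-section at t=0.616: each vertex is (1-t)·p0[i] + t·p1[i].
  v1: (1-0.616)·(2.31,4.05) + 0.616·(5.54,6.28) = (4.2997,5.4237)
  v2: (1-0.616)·(-1.22,2.52) + 0.616·(-1.99,7.17) = (-1.6943,5.3844)
  v3: (1-0.616)·(-3.42,-0.44) + 0.616·(-5.45,-1.38) = (-4.6705,-1.0190)
  v4: (1-0.616)·(1.3,-2.1) + 0.616·(5.65,-6.84) = (3.9796,-5.0198)
  v5: (1-0.616)·(3.1,-0.19) + 0.616·(6.07,-0.71) = (4.9295,-0.5103)
Shoelace sum Σ(x_i·y_{i+1} − x_{i+1}·y_i):
  i=1: 4.2997·5.3844 − -1.6943·5.4237 = +32.3406 (running +32.3406)
  i=2: -1.6943·-1.0190 − -4.6705·5.3844 = +26.8743 (running +59.2150)
  i=3: -4.6705·-5.0198 − 3.9796·-1.0190 = +27.5004 (running +86.7154)
  i=4: 3.9796·-0.5103 − 4.9295·-5.0198 = +22.7145 (running +109.4299)
  i=5: 4.9295·5.4237 − 4.2997·-0.5103 = +28.9304 (running +138.3603)
Area = |Σ|/2 = |138.3603|/2 = 69.1801

Area at t=0.616: 69.1801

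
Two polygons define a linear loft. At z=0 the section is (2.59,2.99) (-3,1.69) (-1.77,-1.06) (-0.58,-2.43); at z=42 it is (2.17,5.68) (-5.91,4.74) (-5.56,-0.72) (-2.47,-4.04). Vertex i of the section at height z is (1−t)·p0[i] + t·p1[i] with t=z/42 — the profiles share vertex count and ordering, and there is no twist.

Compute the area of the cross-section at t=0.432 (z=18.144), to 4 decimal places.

Area at t=0.432: 25.0795

Cross-section at t=0.432: each vertex is (1-t)·p0[i] + t·p1[i].
  v1: (1-0.432)·(2.59,2.99) + 0.432·(2.17,5.68) = (2.4086,4.1521)
  v2: (1-0.432)·(-3,1.69) + 0.432·(-5.91,4.74) = (-4.2571,3.0076)
  v3: (1-0.432)·(-1.77,-1.06) + 0.432·(-5.56,-0.72) = (-3.4073,-0.9131)
  v4: (1-0.432)·(-0.58,-2.43) + 0.432·(-2.47,-4.04) = (-1.3965,-3.1255)
Shoelace sum Σ(x_i·y_{i+1} − x_{i+1}·y_i):
  i=1: 2.4086·3.0076 − -4.2571·4.1521 = +24.9199 (running +24.9199)
  i=2: -4.2571·-0.9131 − -3.4073·3.0076 = +14.1350 (running +39.0549)
  i=3: -3.4073·-3.1255 − -1.3965·-0.9131 = +9.3744 (running +48.4293)
  i=4: -1.3965·4.1521 − 2.4086·-3.1255 = +1.7297 (running +50.1590)
Area = |Σ|/2 = |50.1590|/2 = 25.0795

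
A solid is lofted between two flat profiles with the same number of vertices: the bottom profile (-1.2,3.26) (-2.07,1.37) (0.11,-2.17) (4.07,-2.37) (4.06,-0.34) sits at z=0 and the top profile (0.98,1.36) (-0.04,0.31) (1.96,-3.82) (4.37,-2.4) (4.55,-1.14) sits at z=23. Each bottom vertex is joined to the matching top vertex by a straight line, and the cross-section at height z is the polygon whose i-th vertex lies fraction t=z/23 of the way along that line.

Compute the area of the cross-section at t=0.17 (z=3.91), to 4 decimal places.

Cross-section at t=0.17: each vertex is (1-t)·p0[i] + t·p1[i].
  v1: (1-0.17)·(-1.2,3.26) + 0.17·(0.98,1.36) = (-0.8294,2.9370)
  v2: (1-0.17)·(-2.07,1.37) + 0.17·(-0.04,0.31) = (-1.7249,1.1898)
  v3: (1-0.17)·(0.11,-2.17) + 0.17·(1.96,-3.82) = (0.4245,-2.4505)
  v4: (1-0.17)·(4.07,-2.37) + 0.17·(4.37,-2.4) = (4.1210,-2.3751)
  v5: (1-0.17)·(4.06,-0.34) + 0.17·(4.55,-1.14) = (4.1433,-0.4760)
Shoelace sum Σ(x_i·y_{i+1} − x_{i+1}·y_i):
  i=1: -0.8294·1.1898 − -1.7249·2.9370 = +4.0792 (running +4.0792)
  i=2: -1.7249·-2.4505 − 0.4245·1.1898 = +3.7218 (running +7.8010)
  i=3: 0.4245·-2.3751 − 4.1210·-2.4505 = +9.0903 (running +16.8913)
  i=4: 4.1210·-0.4760 − 4.1433·-2.3751 = +7.8792 (running +24.7704)
  i=5: 4.1433·2.9370 − -0.8294·-0.4760 = +11.7741 (running +36.5445)
Area = |Σ|/2 = |36.5445|/2 = 18.2723

Area at t=0.17: 18.2723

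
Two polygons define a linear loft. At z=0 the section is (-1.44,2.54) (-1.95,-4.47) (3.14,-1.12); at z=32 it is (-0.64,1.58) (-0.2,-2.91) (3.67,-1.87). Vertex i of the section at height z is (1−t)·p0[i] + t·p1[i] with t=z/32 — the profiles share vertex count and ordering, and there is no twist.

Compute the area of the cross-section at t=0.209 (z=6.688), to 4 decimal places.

Cross-section at t=0.209: each vertex is (1-t)·p0[i] + t·p1[i].
  v1: (1-0.209)·(-1.44,2.54) + 0.209·(-0.64,1.58) = (-1.2728,2.3394)
  v2: (1-0.209)·(-1.95,-4.47) + 0.209·(-0.2,-2.91) = (-1.5843,-4.1440)
  v3: (1-0.209)·(3.14,-1.12) + 0.209·(3.67,-1.87) = (3.2508,-1.2768)
Shoelace sum Σ(x_i·y_{i+1} − x_{i+1}·y_i):
  i=1: -1.2728·-4.1440 − -1.5843·2.3394 = +8.9806 (running +8.9806)
  i=2: -1.5843·-1.2768 − 3.2508·-4.1440 = +15.4938 (running +24.4743)
  i=3: 3.2508·2.3394 − -1.2728·-1.2768 = +5.9797 (running +30.4540)
Area = |Σ|/2 = |30.4540|/2 = 15.2270

Area at t=0.209: 15.2270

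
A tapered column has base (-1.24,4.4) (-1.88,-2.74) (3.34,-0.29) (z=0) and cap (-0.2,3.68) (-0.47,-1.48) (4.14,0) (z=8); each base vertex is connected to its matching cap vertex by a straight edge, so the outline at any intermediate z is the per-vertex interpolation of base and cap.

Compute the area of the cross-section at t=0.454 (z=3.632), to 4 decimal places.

Cross-section at t=0.454: each vertex is (1-t)·p0[i] + t·p1[i].
  v1: (1-0.454)·(-1.24,4.4) + 0.454·(-0.2,3.68) = (-0.7678,4.0731)
  v2: (1-0.454)·(-1.88,-2.74) + 0.454·(-0.47,-1.48) = (-1.2399,-2.1680)
  v3: (1-0.454)·(3.34,-0.29) + 0.454·(4.14,0) = (3.7032,-0.1583)
Shoelace sum Σ(x_i·y_{i+1} − x_{i+1}·y_i):
  i=1: -0.7678·-2.1680 − -1.2399·4.0731 = +6.7147 (running +6.7147)
  i=2: -1.2399·-0.1583 − 3.7032·-2.1680 = +8.2247 (running +14.9395)
  i=3: 3.7032·4.0731 − -0.7678·-0.1583 = +14.9620 (running +29.9015)
Area = |Σ|/2 = |29.9015|/2 = 14.9507

Area at t=0.454: 14.9507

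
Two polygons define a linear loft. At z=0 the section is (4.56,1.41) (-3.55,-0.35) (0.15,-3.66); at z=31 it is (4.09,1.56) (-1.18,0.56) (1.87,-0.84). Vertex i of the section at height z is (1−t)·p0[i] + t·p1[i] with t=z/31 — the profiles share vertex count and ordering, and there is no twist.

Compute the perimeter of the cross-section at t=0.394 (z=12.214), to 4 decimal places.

Cross-section at t=0.394: each vertex is (1-t)·p0[i] + t·p1[i].
  v1: (1-0.394)·(4.56,1.41) + 0.394·(4.09,1.56) = (4.3748,1.4691)
  v2: (1-0.394)·(-3.55,-0.35) + 0.394·(-1.18,0.56) = (-2.6162,0.0085)
  v3: (1-0.394)·(0.15,-3.66) + 0.394·(1.87,-0.84) = (0.8277,-2.5489)
Perimeter = Σ |v_{i+1} − v_i|:
  edge 1→2: √(-6.9910² + -1.4606²) = 7.1420 (running 7.1420)
  edge 2→3: √(3.4439² + -2.5575²) = 4.2896 (running 11.4316)
  edge 3→1: √(3.5471² + 4.0180²) = 5.3597 (running 16.7914)
Perimeter = 16.7914

Perimeter at t=0.394: 16.7914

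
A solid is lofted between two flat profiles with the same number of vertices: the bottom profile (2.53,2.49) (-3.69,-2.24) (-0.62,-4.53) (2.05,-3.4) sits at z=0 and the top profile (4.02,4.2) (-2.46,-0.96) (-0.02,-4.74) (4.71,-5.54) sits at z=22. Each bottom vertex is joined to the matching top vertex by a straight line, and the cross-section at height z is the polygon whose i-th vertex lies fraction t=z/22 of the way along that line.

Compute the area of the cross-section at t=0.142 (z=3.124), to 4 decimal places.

Cross-section at t=0.142: each vertex is (1-t)·p0[i] + t·p1[i].
  v1: (1-0.142)·(2.53,2.49) + 0.142·(4.02,4.2) = (2.7416,2.7328)
  v2: (1-0.142)·(-3.69,-2.24) + 0.142·(-2.46,-0.96) = (-3.5153,-2.0582)
  v3: (1-0.142)·(-0.62,-4.53) + 0.142·(-0.02,-4.74) = (-0.5348,-4.5598)
  v4: (1-0.142)·(2.05,-3.4) + 0.142·(4.71,-5.54) = (2.4277,-3.7039)
Shoelace sum Σ(x_i·y_{i+1} − x_{i+1}·y_i):
  i=1: 2.7416·-2.0582 − -3.5153·2.7328 = +3.9640 (running +3.9640)
  i=2: -3.5153·-4.5598 − -0.5348·-2.0582 = +14.9286 (running +18.8925)
  i=3: -0.5348·-3.7039 − 2.4277·-4.5598 = +13.0508 (running +31.9433)
  i=4: 2.4277·2.7328 − 2.7416·-3.7039 = +16.7890 (running +48.7323)
Area = |Σ|/2 = |48.7323|/2 = 24.3662

Area at t=0.142: 24.3662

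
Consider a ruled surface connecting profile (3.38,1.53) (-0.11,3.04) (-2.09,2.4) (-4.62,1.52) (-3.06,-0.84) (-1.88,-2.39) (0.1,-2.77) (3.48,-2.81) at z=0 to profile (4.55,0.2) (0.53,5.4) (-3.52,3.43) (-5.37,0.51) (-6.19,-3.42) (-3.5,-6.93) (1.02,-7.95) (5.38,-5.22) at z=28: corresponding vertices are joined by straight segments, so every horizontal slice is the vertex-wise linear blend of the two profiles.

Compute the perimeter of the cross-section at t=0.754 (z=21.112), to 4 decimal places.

Perimeter at t=0.754: 33.9950

Cross-section at t=0.754: each vertex is (1-t)·p0[i] + t·p1[i].
  v1: (1-0.754)·(3.38,1.53) + 0.754·(4.55,0.2) = (4.2622,0.5272)
  v2: (1-0.754)·(-0.11,3.04) + 0.754·(0.53,5.4) = (0.3726,4.8194)
  v3: (1-0.754)·(-2.09,2.4) + 0.754·(-3.52,3.43) = (-3.1682,3.1766)
  v4: (1-0.754)·(-4.62,1.52) + 0.754·(-5.37,0.51) = (-5.1855,0.7585)
  v5: (1-0.754)·(-3.06,-0.84) + 0.754·(-6.19,-3.42) = (-5.4200,-2.7853)
  v6: (1-0.754)·(-1.88,-2.39) + 0.754·(-3.5,-6.93) = (-3.1015,-5.8132)
  v7: (1-0.754)·(0.1,-2.77) + 0.754·(1.02,-7.95) = (0.7937,-6.6757)
  v8: (1-0.754)·(3.48,-2.81) + 0.754·(5.38,-5.22) = (4.9126,-4.6271)
Perimeter = Σ |v_{i+1} − v_i|:
  edge 1→2: √(-3.8896² + 4.2923²) = 5.7925 (running 5.7925)
  edge 2→3: √(-3.5408² + -1.6428²) = 3.9033 (running 9.6958)
  edge 3→4: √(-2.0173² + -2.4182²) = 3.1491 (running 12.8449)
  edge 4→5: √(-0.2345² + -3.5438²) = 3.5515 (running 16.3964)
  edge 5→6: √(2.3185² + -3.0278²) = 3.8136 (running 20.2100)
  edge 6→7: √(3.8952² + -0.8626²) = 3.9895 (running 24.1995)
  edge 7→8: √(4.1189² + 2.0486²) = 4.6002 (running 28.7998)
  edge 8→1: √(-0.6504² + 5.1543²) = 5.1952 (running 33.9950)
Perimeter = 33.9950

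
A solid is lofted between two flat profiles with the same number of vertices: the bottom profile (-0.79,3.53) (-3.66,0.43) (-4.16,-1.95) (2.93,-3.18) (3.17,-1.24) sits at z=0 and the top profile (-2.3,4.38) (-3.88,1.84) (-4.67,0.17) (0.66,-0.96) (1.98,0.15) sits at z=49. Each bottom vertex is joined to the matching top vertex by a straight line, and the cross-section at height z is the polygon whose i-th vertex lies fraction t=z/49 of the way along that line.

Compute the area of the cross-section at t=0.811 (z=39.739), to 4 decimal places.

Cross-section at t=0.811: each vertex is (1-t)·p0[i] + t·p1[i].
  v1: (1-0.811)·(-0.79,3.53) + 0.811·(-2.3,4.38) = (-2.0146,4.2194)
  v2: (1-0.811)·(-3.66,0.43) + 0.811·(-3.88,1.84) = (-3.8384,1.5735)
  v3: (1-0.811)·(-4.16,-1.95) + 0.811·(-4.67,0.17) = (-4.5736,-0.2307)
  v4: (1-0.811)·(2.93,-3.18) + 0.811·(0.66,-0.96) = (1.0890,-1.3796)
  v5: (1-0.811)·(3.17,-1.24) + 0.811·(1.98,0.15) = (2.2049,-0.1127)
Shoelace sum Σ(x_i·y_{i+1} − x_{i+1}·y_i):
  i=1: -2.0146·1.5735 − -3.8384·4.2194 = +13.0256 (running +13.0256)
  i=2: -3.8384·-0.2307 − -4.5736·1.5735 = +8.0821 (running +21.1077)
  i=3: -4.5736·-1.3796 − 1.0890·-0.2307 = +6.5609 (running +27.6686)
  i=4: 1.0890·-0.1127 − 2.2049·-1.3796 = +2.9191 (running +30.5877)
  i=5: 2.2049·4.2194 − -2.0146·-0.1127 = +9.0762 (running +39.6639)
Area = |Σ|/2 = |39.6639|/2 = 19.8320

Area at t=0.811: 19.8320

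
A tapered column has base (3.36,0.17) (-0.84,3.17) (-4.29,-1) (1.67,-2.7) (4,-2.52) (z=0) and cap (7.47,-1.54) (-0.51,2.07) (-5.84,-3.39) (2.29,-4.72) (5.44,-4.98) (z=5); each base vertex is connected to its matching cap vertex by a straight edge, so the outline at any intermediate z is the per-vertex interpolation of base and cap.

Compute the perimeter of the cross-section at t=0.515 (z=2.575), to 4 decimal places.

Cross-section at t=0.515: each vertex is (1-t)·p0[i] + t·p1[i].
  v1: (1-0.515)·(3.36,0.17) + 0.515·(7.47,-1.54) = (5.4766,-0.7107)
  v2: (1-0.515)·(-0.84,3.17) + 0.515·(-0.51,2.07) = (-0.6701,2.6035)
  v3: (1-0.515)·(-4.29,-1) + 0.515·(-5.84,-3.39) = (-5.0883,-2.2309)
  v4: (1-0.515)·(1.67,-2.7) + 0.515·(2.29,-4.72) = (1.9893,-3.7403)
  v5: (1-0.515)·(4,-2.52) + 0.515·(5.44,-4.98) = (4.7416,-3.7869)
Perimeter = Σ |v_{i+1} − v_i|:
  edge 1→2: √(-6.1467² + 3.3141²) = 6.9832 (running 6.9832)
  edge 2→3: √(-4.4182² + -4.8344²) = 6.5492 (running 13.5324)
  edge 3→4: √(7.0776² + -1.5095²) = 7.2367 (running 20.7691)
  edge 4→5: √(2.7523² + -0.0466²) = 2.7527 (running 23.5218)
  edge 5→1: √(0.7350² + 3.0762²) = 3.1628 (running 26.6847)
Perimeter = 26.6847

Perimeter at t=0.515: 26.6847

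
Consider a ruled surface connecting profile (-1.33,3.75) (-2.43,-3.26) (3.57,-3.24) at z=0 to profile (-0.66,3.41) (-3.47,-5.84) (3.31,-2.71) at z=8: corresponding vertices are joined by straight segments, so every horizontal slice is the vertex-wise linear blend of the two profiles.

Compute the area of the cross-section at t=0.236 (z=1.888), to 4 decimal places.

Cross-section at t=0.236: each vertex is (1-t)·p0[i] + t·p1[i].
  v1: (1-0.236)·(-1.33,3.75) + 0.236·(-0.66,3.41) = (-1.1719,3.6698)
  v2: (1-0.236)·(-2.43,-3.26) + 0.236·(-3.47,-5.84) = (-2.6754,-3.8689)
  v3: (1-0.236)·(3.57,-3.24) + 0.236·(3.31,-2.71) = (3.5086,-3.1149)
Shoelace sum Σ(x_i·y_{i+1} − x_{i+1}·y_i):
  i=1: -1.1719·-3.8689 − -2.6754·3.6698 = +14.3521 (running +14.3521)
  i=2: -2.6754·-3.1149 − 3.5086·-3.8689 = +21.9083 (running +36.2604)
  i=3: 3.5086·3.6698 − -1.1719·-3.1149 = +9.2256 (running +45.4859)
Area = |Σ|/2 = |45.4859|/2 = 22.7430

Area at t=0.236: 22.7430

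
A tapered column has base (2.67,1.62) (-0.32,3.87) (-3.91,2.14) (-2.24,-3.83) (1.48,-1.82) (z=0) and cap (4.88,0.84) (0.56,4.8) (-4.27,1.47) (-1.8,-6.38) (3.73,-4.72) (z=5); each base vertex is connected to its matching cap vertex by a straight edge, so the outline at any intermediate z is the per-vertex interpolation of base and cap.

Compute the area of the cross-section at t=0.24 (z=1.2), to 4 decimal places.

Area at t=0.24: 38.3322

Cross-section at t=0.24: each vertex is (1-t)·p0[i] + t·p1[i].
  v1: (1-0.24)·(2.67,1.62) + 0.24·(4.88,0.84) = (3.2004,1.4328)
  v2: (1-0.24)·(-0.32,3.87) + 0.24·(0.56,4.8) = (-0.1088,4.0932)
  v3: (1-0.24)·(-3.91,2.14) + 0.24·(-4.27,1.47) = (-3.9964,1.9792)
  v4: (1-0.24)·(-2.24,-3.83) + 0.24·(-1.8,-6.38) = (-2.1344,-4.4420)
  v5: (1-0.24)·(1.48,-1.82) + 0.24·(3.73,-4.72) = (2.0200,-2.5160)
Shoelace sum Σ(x_i·y_{i+1} − x_{i+1}·y_i):
  i=1: 3.2004·4.0932 − -0.1088·1.4328 = +13.2558 (running +13.2558)
  i=2: -0.1088·1.9792 − -3.9964·4.0932 = +16.1427 (running +29.3985)
  i=3: -3.9964·-4.4420 − -2.1344·1.9792 = +21.9764 (running +51.3749)
  i=4: -2.1344·-2.5160 − 2.0200·-4.4420 = +14.3430 (running +65.7179)
  i=5: 2.0200·1.4328 − 3.2004·-2.5160 = +10.9465 (running +76.6644)
Area = |Σ|/2 = |76.6644|/2 = 38.3322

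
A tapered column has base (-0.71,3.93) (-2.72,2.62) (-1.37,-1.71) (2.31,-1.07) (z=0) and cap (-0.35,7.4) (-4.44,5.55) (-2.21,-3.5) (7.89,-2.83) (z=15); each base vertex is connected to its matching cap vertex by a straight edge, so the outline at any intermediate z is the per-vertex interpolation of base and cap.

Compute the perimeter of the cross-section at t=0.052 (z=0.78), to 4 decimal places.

Perimeter at t=0.052: 17.5689

Cross-section at t=0.052: each vertex is (1-t)·p0[i] + t·p1[i].
  v1: (1-0.052)·(-0.71,3.93) + 0.052·(-0.35,7.4) = (-0.6913,4.1104)
  v2: (1-0.052)·(-2.72,2.62) + 0.052·(-4.44,5.55) = (-2.8094,2.7724)
  v3: (1-0.052)·(-1.37,-1.71) + 0.052·(-2.21,-3.5) = (-1.4137,-1.8031)
  v4: (1-0.052)·(2.31,-1.07) + 0.052·(7.89,-2.83) = (2.6002,-1.1615)
Perimeter = Σ |v_{i+1} − v_i|:
  edge 1→2: √(-2.1182² + -1.3381²) = 2.5054 (running 2.5054)
  edge 2→3: √(1.3958² + -4.5754²) = 4.7836 (running 7.2890)
  edge 3→4: √(4.0138² + 0.6416²) = 4.0648 (running 11.3538)
  edge 4→1: √(-3.2914² + 5.2720²) = 6.2151 (running 17.5689)
Perimeter = 17.5689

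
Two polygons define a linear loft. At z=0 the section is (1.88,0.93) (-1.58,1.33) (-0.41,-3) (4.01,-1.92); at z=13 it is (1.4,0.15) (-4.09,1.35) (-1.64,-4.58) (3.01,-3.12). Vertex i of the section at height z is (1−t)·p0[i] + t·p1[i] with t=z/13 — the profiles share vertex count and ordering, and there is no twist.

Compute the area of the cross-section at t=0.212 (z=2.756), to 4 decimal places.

Cross-section at t=0.212: each vertex is (1-t)·p0[i] + t·p1[i].
  v1: (1-0.212)·(1.88,0.93) + 0.212·(1.4,0.15) = (1.7782,0.7646)
  v2: (1-0.212)·(-1.58,1.33) + 0.212·(-4.09,1.35) = (-2.1121,1.3342)
  v3: (1-0.212)·(-0.41,-3) + 0.212·(-1.64,-4.58) = (-0.6708,-3.3350)
  v4: (1-0.212)·(4.01,-1.92) + 0.212·(3.01,-3.12) = (3.7980,-2.1744)
Shoelace sum Σ(x_i·y_{i+1} − x_{i+1}·y_i):
  i=1: 1.7782·1.3342 − -2.1121·0.7646 = +3.9876 (running +3.9876)
  i=2: -2.1121·-3.3350 − -0.6708·1.3342 = +7.9388 (running +11.9264)
  i=3: -0.6708·-2.1744 − 3.7980·-3.3350 = +14.1247 (running +26.0511)
  i=4: 3.7980·0.7646 − 1.7782·-2.1744 = +6.7707 (running +32.8218)
Area = |Σ|/2 = |32.8218|/2 = 16.4109

Area at t=0.212: 16.4109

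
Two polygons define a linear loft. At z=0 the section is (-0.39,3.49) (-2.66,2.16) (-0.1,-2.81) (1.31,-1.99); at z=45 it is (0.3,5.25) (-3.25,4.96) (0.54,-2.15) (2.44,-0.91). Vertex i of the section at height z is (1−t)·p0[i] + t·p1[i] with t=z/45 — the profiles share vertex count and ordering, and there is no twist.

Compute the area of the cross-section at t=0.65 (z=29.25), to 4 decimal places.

Area at t=0.65: 17.1679

Cross-section at t=0.65: each vertex is (1-t)·p0[i] + t·p1[i].
  v1: (1-0.65)·(-0.39,3.49) + 0.65·(0.3,5.25) = (0.0585,4.6340)
  v2: (1-0.65)·(-2.66,2.16) + 0.65·(-3.25,4.96) = (-3.0435,3.9800)
  v3: (1-0.65)·(-0.1,-2.81) + 0.65·(0.54,-2.15) = (0.3160,-2.3810)
  v4: (1-0.65)·(1.31,-1.99) + 0.65·(2.44,-0.91) = (2.0445,-1.2880)
Shoelace sum Σ(x_i·y_{i+1} − x_{i+1}·y_i):
  i=1: 0.0585·3.9800 − -3.0435·4.6340 = +14.3364 (running +14.3364)
  i=2: -3.0435·-2.3810 − 0.3160·3.9800 = +5.9889 (running +20.3253)
  i=3: 0.3160·-1.2880 − 2.0445·-2.3810 = +4.4609 (running +24.7862)
  i=4: 2.0445·4.6340 − 0.0585·-1.2880 = +9.5496 (running +34.3358)
Area = |Σ|/2 = |34.3358|/2 = 17.1679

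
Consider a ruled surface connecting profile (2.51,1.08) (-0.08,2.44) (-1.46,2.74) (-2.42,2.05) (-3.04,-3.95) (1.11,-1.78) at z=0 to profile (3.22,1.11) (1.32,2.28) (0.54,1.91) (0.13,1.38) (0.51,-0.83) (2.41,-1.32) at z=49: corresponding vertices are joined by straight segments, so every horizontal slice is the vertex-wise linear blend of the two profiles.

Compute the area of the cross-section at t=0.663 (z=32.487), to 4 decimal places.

Area at t=0.663: 11.6690

Cross-section at t=0.663: each vertex is (1-t)·p0[i] + t·p1[i].
  v1: (1-0.663)·(2.51,1.08) + 0.663·(3.22,1.11) = (2.9807,1.0999)
  v2: (1-0.663)·(-0.08,2.44) + 0.663·(1.32,2.28) = (0.8482,2.3339)
  v3: (1-0.663)·(-1.46,2.74) + 0.663·(0.54,1.91) = (-0.1340,2.1897)
  v4: (1-0.663)·(-2.42,2.05) + 0.663·(0.13,1.38) = (-0.7293,1.6058)
  v5: (1-0.663)·(-3.04,-3.95) + 0.663·(0.51,-0.83) = (-0.6863,-1.8814)
  v6: (1-0.663)·(1.11,-1.78) + 0.663·(2.41,-1.32) = (1.9719,-1.4750)
Shoelace sum Σ(x_i·y_{i+1} − x_{i+1}·y_i):
  i=1: 2.9807·2.3339 − 0.8482·1.0999 = +6.0239 (running +6.0239)
  i=2: 0.8482·2.1897 − -0.1340·2.3339 = +2.1701 (running +8.1939)
  i=3: -0.1340·1.6058 − -0.7293·2.1897 = +1.3819 (running +9.5758)
  i=4: -0.7293·-1.8814 − -0.6863·1.6058 = +2.4744 (running +12.0502)
  i=5: -0.6863·-1.4750 − 1.9719·-1.8814 = +4.7224 (running +16.7726)
  i=6: 1.9719·1.0999 − 2.9807·-1.4750 = +6.5655 (running +23.3381)
Area = |Σ|/2 = |23.3381|/2 = 11.6690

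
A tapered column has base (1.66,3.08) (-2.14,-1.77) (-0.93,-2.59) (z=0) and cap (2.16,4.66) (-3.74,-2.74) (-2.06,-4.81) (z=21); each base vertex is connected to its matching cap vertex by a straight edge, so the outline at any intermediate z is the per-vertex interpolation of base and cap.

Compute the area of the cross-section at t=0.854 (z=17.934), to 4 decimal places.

Cross-section at t=0.854: each vertex is (1-t)·p0[i] + t·p1[i].
  v1: (1-0.854)·(1.66,3.08) + 0.854·(2.16,4.66) = (2.0870,4.4293)
  v2: (1-0.854)·(-2.14,-1.77) + 0.854·(-3.74,-2.74) = (-3.5064,-2.5984)
  v3: (1-0.854)·(-0.93,-2.59) + 0.854·(-2.06,-4.81) = (-1.8950,-4.4859)
Shoelace sum Σ(x_i·y_{i+1} − x_{i+1}·y_i):
  i=1: 2.0870·-2.5984 − -3.5064·4.4293 = +10.1081 (running +10.1081)
  i=2: -3.5064·-4.4859 − -1.8950·-2.5984 = +10.8053 (running +20.9135)
  i=3: -1.8950·4.4293 − 2.0870·-4.4859 = +0.9684 (running +21.8818)
Area = |Σ|/2 = |21.8818|/2 = 10.9409

Area at t=0.854: 10.9409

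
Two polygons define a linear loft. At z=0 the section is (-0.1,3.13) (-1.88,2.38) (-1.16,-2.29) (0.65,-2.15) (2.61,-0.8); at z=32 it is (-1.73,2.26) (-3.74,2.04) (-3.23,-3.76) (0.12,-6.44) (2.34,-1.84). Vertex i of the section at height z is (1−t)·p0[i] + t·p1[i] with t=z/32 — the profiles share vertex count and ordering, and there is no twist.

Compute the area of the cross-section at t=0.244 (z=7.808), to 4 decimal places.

Cross-section at t=0.244: each vertex is (1-t)·p0[i] + t·p1[i].
  v1: (1-0.244)·(-0.1,3.13) + 0.244·(-1.73,2.26) = (-0.4977,2.9177)
  v2: (1-0.244)·(-1.88,2.38) + 0.244·(-3.74,2.04) = (-2.3338,2.2970)
  v3: (1-0.244)·(-1.16,-2.29) + 0.244·(-3.23,-3.76) = (-1.6651,-2.6487)
  v4: (1-0.244)·(0.65,-2.15) + 0.244·(0.12,-6.44) = (0.5207,-3.1968)
  v5: (1-0.244)·(2.61,-0.8) + 0.244·(2.34,-1.84) = (2.5441,-1.0538)
Shoelace sum Σ(x_i·y_{i+1} − x_{i+1}·y_i):
  i=1: -0.4977·2.2970 − -2.3338·2.9177 = +5.6662 (running +5.6662)
  i=2: -2.3338·-2.6487 − -1.6651·2.2970 = +10.0064 (running +15.6726)
  i=3: -1.6651·-3.1968 − 0.5207·-2.6487 = +6.7020 (running +22.3745)
  i=4: 0.5207·-1.0538 − 2.5441·-3.1968 = +7.5843 (running +29.9588)
  i=5: 2.5441·2.9177 − -0.4977·-1.0538 = +6.8986 (running +36.8574)
Area = |Σ|/2 = |36.8574|/2 = 18.4287

Area at t=0.244: 18.4287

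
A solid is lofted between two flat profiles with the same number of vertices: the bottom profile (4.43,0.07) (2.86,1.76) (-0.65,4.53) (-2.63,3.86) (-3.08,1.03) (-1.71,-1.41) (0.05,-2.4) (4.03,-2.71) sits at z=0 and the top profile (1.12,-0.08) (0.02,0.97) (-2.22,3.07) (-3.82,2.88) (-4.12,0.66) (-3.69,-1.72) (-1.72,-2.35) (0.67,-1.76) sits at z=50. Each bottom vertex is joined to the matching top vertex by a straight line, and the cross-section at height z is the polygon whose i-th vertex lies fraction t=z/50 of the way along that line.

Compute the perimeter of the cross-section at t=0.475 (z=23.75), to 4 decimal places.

Perimeter at t=0.475: 20.2947

Cross-section at t=0.475: each vertex is (1-t)·p0[i] + t·p1[i].
  v1: (1-0.475)·(4.43,0.07) + 0.475·(1.12,-0.08) = (2.8577,-0.0012)
  v2: (1-0.475)·(2.86,1.76) + 0.475·(0.02,0.97) = (1.5110,1.3847)
  v3: (1-0.475)·(-0.65,4.53) + 0.475·(-2.22,3.07) = (-1.3958,3.8365)
  v4: (1-0.475)·(-2.63,3.86) + 0.475·(-3.82,2.88) = (-3.1952,3.3945)
  v5: (1-0.475)·(-3.08,1.03) + 0.475·(-4.12,0.66) = (-3.5740,0.8543)
  v6: (1-0.475)·(-1.71,-1.41) + 0.475·(-3.69,-1.72) = (-2.6505,-1.5572)
  v7: (1-0.475)·(0.05,-2.4) + 0.475·(-1.72,-2.35) = (-0.7907,-2.3762)
  v8: (1-0.475)·(4.03,-2.71) + 0.475·(0.67,-1.76) = (2.4340,-2.2588)
Perimeter = Σ |v_{i+1} − v_i|:
  edge 1→2: √(-1.3467² + 1.3860²) = 1.9325 (running 1.9325)
  edge 2→3: √(-2.9068² + 2.4518²) = 3.8027 (running 5.7352)
  edge 3→4: √(-1.7995² + -0.4420²) = 1.8530 (running 7.5882)
  edge 4→5: √(-0.3788² + -2.5402²) = 2.5683 (running 10.1565)
  edge 5→6: √(0.9235² + -2.4115²) = 2.5823 (running 12.7388)
  edge 6→7: √(1.8598² + -0.8190²) = 2.0321 (running 14.7709)
  edge 7→8: √(3.2248² + 0.1175²) = 3.2269 (running 17.9978)
  edge 8→1: √(0.4237² + 2.2575²) = 2.2969 (running 20.2947)
Perimeter = 20.2947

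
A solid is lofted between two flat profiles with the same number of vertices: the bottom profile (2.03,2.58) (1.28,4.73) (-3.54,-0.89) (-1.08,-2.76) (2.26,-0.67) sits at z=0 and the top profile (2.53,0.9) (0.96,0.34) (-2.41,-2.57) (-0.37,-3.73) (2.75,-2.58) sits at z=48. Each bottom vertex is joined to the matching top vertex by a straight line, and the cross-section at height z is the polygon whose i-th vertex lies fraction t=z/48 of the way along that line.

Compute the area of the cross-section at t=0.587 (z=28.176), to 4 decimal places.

Area at t=0.587: 16.8161

Cross-section at t=0.587: each vertex is (1-t)·p0[i] + t·p1[i].
  v1: (1-0.587)·(2.03,2.58) + 0.587·(2.53,0.9) = (2.3235,1.5938)
  v2: (1-0.587)·(1.28,4.73) + 0.587·(0.96,0.34) = (1.0922,2.1531)
  v3: (1-0.587)·(-3.54,-0.89) + 0.587·(-2.41,-2.57) = (-2.8767,-1.8762)
  v4: (1-0.587)·(-1.08,-2.76) + 0.587·(-0.37,-3.73) = (-0.6632,-3.3294)
  v5: (1-0.587)·(2.26,-0.67) + 0.587·(2.75,-2.58) = (2.5476,-1.7912)
Shoelace sum Σ(x_i·y_{i+1} − x_{i+1}·y_i):
  i=1: 2.3235·2.1531 − 1.0922·1.5938 = +3.2619 (running +3.2619)
  i=2: 1.0922·-1.8762 − -2.8767·2.1531 = +4.1446 (running +7.4066)
  i=3: -2.8767·-3.3294 − -0.6632·-1.8762 = +8.3333 (running +15.7399)
  i=4: -0.6632·-1.7912 − 2.5476·-3.3294 = +9.6700 (running +25.4099)
  i=5: 2.5476·1.5938 − 2.3235·-1.7912 = +8.2223 (running +33.6322)
Area = |Σ|/2 = |33.6322|/2 = 16.8161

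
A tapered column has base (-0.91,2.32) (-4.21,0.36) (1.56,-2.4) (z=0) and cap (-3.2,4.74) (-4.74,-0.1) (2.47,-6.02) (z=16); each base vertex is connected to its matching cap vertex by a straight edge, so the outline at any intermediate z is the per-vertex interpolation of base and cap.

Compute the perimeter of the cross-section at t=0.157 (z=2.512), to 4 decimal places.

Cross-section at t=0.157: each vertex is (1-t)·p0[i] + t·p1[i].
  v1: (1-0.157)·(-0.91,2.32) + 0.157·(-3.2,4.74) = (-1.2695,2.6999)
  v2: (1-0.157)·(-4.21,0.36) + 0.157·(-4.74,-0.1) = (-4.2932,0.2878)
  v3: (1-0.157)·(1.56,-2.4) + 0.157·(2.47,-6.02) = (1.7029,-2.9683)
Perimeter = Σ |v_{i+1} − v_i|:
  edge 1→2: √(-3.0237² + -2.4122²) = 3.8680 (running 3.8680)
  edge 2→3: √(5.9961² + -3.2561²) = 6.8231 (running 10.6911)
  edge 3→1: √(-2.9724² + 5.6683²) = 6.4004 (running 17.0915)
Perimeter = 17.0915

Perimeter at t=0.157: 17.0915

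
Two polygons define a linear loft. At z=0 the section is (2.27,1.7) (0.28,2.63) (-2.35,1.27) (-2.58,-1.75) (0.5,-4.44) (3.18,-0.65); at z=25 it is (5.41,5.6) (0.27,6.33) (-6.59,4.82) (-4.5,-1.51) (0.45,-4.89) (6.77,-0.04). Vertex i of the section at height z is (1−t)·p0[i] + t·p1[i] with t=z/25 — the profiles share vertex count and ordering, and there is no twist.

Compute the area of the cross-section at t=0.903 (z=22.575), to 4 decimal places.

Area at t=0.903: 91.3382

Cross-section at t=0.903: each vertex is (1-t)·p0[i] + t·p1[i].
  v1: (1-0.903)·(2.27,1.7) + 0.903·(5.41,5.6) = (5.1054,5.2217)
  v2: (1-0.903)·(0.28,2.63) + 0.903·(0.27,6.33) = (0.2710,5.9711)
  v3: (1-0.903)·(-2.35,1.27) + 0.903·(-6.59,4.82) = (-6.1787,4.4757)
  v4: (1-0.903)·(-2.58,-1.75) + 0.903·(-4.5,-1.51) = (-4.3138,-1.5333)
  v5: (1-0.903)·(0.5,-4.44) + 0.903·(0.45,-4.89) = (0.4549,-4.8463)
  v6: (1-0.903)·(3.18,-0.65) + 0.903·(6.77,-0.04) = (6.4218,-0.0992)
Shoelace sum Σ(x_i·y_{i+1} − x_{i+1}·y_i):
  i=1: 5.1054·5.9711 − 0.2710·5.2217 = +29.0700 (running +29.0700)
  i=2: 0.2710·4.4757 − -6.1787·5.9711 = +38.1065 (running +67.1766)
  i=3: -6.1787·-1.5333 − -4.3138·4.4757 = +28.7806 (running +95.9572)
  i=4: -4.3138·-4.8463 − 0.4549·-1.5333 = +21.6034 (running +117.5606)
  i=5: 0.4549·-0.0992 − 6.4218·-4.8463 = +31.0770 (running +148.6376)
  i=6: 6.4218·5.2217 − 5.1054·-0.0992 = +34.0389 (running +182.6765)
Area = |Σ|/2 = |182.6765|/2 = 91.3382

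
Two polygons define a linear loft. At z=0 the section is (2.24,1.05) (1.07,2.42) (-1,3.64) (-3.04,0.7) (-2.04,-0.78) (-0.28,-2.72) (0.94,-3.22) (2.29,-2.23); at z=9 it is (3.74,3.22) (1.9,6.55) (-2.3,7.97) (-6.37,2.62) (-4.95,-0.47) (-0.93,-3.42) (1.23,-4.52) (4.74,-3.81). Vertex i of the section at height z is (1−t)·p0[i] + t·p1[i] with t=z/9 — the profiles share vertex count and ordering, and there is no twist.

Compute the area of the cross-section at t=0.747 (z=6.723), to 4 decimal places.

Area at t=0.747: 69.1324

Cross-section at t=0.747: each vertex is (1-t)·p0[i] + t·p1[i].
  v1: (1-0.747)·(2.24,1.05) + 0.747·(3.74,3.22) = (3.3605,2.6710)
  v2: (1-0.747)·(1.07,2.42) + 0.747·(1.9,6.55) = (1.6900,5.5051)
  v3: (1-0.747)·(-1,3.64) + 0.747·(-2.3,7.97) = (-1.9711,6.8745)
  v4: (1-0.747)·(-3.04,0.7) + 0.747·(-6.37,2.62) = (-5.5275,2.1342)
  v5: (1-0.747)·(-2.04,-0.78) + 0.747·(-4.95,-0.47) = (-4.2138,-0.5484)
  v6: (1-0.747)·(-0.28,-2.72) + 0.747·(-0.93,-3.42) = (-0.7656,-3.2429)
  v7: (1-0.747)·(0.94,-3.22) + 0.747·(1.23,-4.52) = (1.1566,-4.1911)
  v8: (1-0.747)·(2.29,-2.23) + 0.747·(4.74,-3.81) = (4.1202,-3.4103)
Shoelace sum Σ(x_i·y_{i+1} − x_{i+1}·y_i):
  i=1: 3.3605·5.5051 − 1.6900·2.6710 = +13.9859 (running +13.9859)
  i=2: 1.6900·6.8745 − -1.9711·5.5051 = +22.4691 (running +36.4550)
  i=3: -1.9711·2.1342 − -5.5275·6.8745 = +33.7921 (running +70.2472)
  i=4: -5.5275·-0.5484 − -4.2138·2.1342 = +12.0246 (running +82.2718)
  i=5: -4.2138·-3.2429 − -0.7656·-0.5484 = +13.2450 (running +95.5168)
  i=6: -0.7656·-4.1911 − 1.1566·-3.2429 = +6.9593 (running +102.4761)
  i=7: 1.1566·-3.4103 − 4.1202·-4.1911 = +13.3236 (running +115.7997)
  i=8: 4.1202·2.6710 − 3.3605·-3.4103 = +22.4651 (running +138.2647)
Area = |Σ|/2 = |138.2647|/2 = 69.1324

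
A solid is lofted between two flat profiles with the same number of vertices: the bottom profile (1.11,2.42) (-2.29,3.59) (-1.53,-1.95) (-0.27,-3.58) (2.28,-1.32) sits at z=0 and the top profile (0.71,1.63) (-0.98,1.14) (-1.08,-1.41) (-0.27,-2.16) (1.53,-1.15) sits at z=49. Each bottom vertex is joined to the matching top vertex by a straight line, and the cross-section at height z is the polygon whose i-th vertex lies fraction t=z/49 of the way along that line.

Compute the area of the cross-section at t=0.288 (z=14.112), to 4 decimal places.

Area at t=0.288: 15.5844

Cross-section at t=0.288: each vertex is (1-t)·p0[i] + t·p1[i].
  v1: (1-0.288)·(1.11,2.42) + 0.288·(0.71,1.63) = (0.9948,2.1925)
  v2: (1-0.288)·(-2.29,3.59) + 0.288·(-0.98,1.14) = (-1.9127,2.8844)
  v3: (1-0.288)·(-1.53,-1.95) + 0.288·(-1.08,-1.41) = (-1.4004,-1.7945)
  v4: (1-0.288)·(-0.27,-3.58) + 0.288·(-0.27,-2.16) = (-0.2700,-3.1710)
  v5: (1-0.288)·(2.28,-1.32) + 0.288·(1.53,-1.15) = (2.0640,-1.2710)
Shoelace sum Σ(x_i·y_{i+1} − x_{i+1}·y_i):
  i=1: 0.9948·2.8844 − -1.9127·2.1925 = +7.0630 (running +7.0630)
  i=2: -1.9127·-1.7945 − -1.4004·2.8844 = +7.4717 (running +14.5347)
  i=3: -1.4004·-3.1710 − -0.2700·-1.7945 = +3.9562 (running +18.4909)
  i=4: -0.2700·-1.2710 − 2.0640·-3.1710 = +6.8882 (running +25.3791)
  i=5: 2.0640·2.1925 − 0.9948·-1.2710 = +5.7897 (running +31.1688)
Area = |Σ|/2 = |31.1688|/2 = 15.5844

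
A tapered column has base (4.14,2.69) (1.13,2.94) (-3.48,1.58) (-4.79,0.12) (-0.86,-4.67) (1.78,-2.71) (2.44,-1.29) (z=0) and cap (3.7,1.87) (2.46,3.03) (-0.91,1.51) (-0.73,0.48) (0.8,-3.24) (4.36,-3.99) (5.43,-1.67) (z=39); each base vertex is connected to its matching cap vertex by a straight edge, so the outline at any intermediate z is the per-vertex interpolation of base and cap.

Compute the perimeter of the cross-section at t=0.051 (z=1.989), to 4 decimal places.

Cross-section at t=0.051: each vertex is (1-t)·p0[i] + t·p1[i].
  v1: (1-0.051)·(4.14,2.69) + 0.051·(3.7,1.87) = (4.1176,2.6482)
  v2: (1-0.051)·(1.13,2.94) + 0.051·(2.46,3.03) = (1.1978,2.9446)
  v3: (1-0.051)·(-3.48,1.58) + 0.051·(-0.91,1.51) = (-3.3489,1.5764)
  v4: (1-0.051)·(-4.79,0.12) + 0.051·(-0.73,0.48) = (-4.5829,0.1384)
  v5: (1-0.051)·(-0.86,-4.67) + 0.051·(0.8,-3.24) = (-0.7753,-4.5971)
  v6: (1-0.051)·(1.78,-2.71) + 0.051·(4.36,-3.99) = (1.9116,-2.7753)
  v7: (1-0.051)·(2.44,-1.29) + 0.051·(5.43,-1.67) = (2.5925,-1.3094)
Perimeter = Σ |v_{i+1} − v_i|:
  edge 1→2: √(-2.9197² + 0.2964²) = 2.9347 (running 2.9347)
  edge 2→3: √(-4.5468² + -1.3682²) = 4.7481 (running 7.6829)
  edge 3→4: √(-1.2340² + -1.4381²) = 1.8949 (running 9.5778)
  edge 4→5: √(3.8076² + -4.7354²) = 6.0764 (running 15.6542)
  edge 5→6: √(2.6869² + 1.8218²) = 3.2463 (running 18.9005)
  edge 6→7: √(0.6809² + 1.4659²) = 1.6163 (running 20.5168)
  edge 7→1: √(1.5251² + 3.9576²) = 4.2412 (running 24.7581)
Perimeter = 24.7581

Perimeter at t=0.051: 24.7581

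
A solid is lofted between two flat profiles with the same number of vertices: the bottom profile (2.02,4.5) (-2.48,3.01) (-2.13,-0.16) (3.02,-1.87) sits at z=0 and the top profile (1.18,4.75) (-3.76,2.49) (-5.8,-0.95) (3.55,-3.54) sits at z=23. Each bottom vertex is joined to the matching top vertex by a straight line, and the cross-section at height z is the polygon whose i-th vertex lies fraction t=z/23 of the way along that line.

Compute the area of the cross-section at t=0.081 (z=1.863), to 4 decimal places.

Cross-section at t=0.081: each vertex is (1-t)·p0[i] + t·p1[i].
  v1: (1-0.081)·(2.02,4.5) + 0.081·(1.18,4.75) = (1.9520,4.5203)
  v2: (1-0.081)·(-2.48,3.01) + 0.081·(-3.76,2.49) = (-2.5837,2.9679)
  v3: (1-0.081)·(-2.13,-0.16) + 0.081·(-5.8,-0.95) = (-2.4273,-0.2240)
  v4: (1-0.081)·(3.02,-1.87) + 0.081·(3.55,-3.54) = (3.0629,-2.0053)
Shoelace sum Σ(x_i·y_{i+1} − x_{i+1}·y_i):
  i=1: 1.9520·2.9679 − -2.5837·4.5203 = +17.4721 (running +17.4721)
  i=2: -2.5837·-0.2240 − -2.4273·2.9679 = +7.7826 (running +25.2546)
  i=3: -2.4273·-2.0053 − 3.0629·-0.2240 = +5.5534 (running +30.8080)
  i=4: 3.0629·4.5203 − 1.9520·-2.0053 = +17.7594 (running +48.5674)
Area = |Σ|/2 = |48.5674|/2 = 24.2837

Area at t=0.081: 24.2837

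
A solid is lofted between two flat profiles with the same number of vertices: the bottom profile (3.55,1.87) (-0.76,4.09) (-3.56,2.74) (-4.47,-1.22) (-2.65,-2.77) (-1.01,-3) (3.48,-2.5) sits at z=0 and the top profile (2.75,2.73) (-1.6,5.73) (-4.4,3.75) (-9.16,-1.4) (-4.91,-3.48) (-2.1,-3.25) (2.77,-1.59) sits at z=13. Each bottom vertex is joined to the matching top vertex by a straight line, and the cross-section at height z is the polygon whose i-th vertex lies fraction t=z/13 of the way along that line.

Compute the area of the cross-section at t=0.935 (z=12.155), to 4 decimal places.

Cross-section at t=0.935: each vertex is (1-t)·p0[i] + t·p1[i].
  v1: (1-0.935)·(3.55,1.87) + 0.935·(2.75,2.73) = (2.8020,2.6741)
  v2: (1-0.935)·(-0.76,4.09) + 0.935·(-1.6,5.73) = (-1.5454,5.6234)
  v3: (1-0.935)·(-3.56,2.74) + 0.935·(-4.4,3.75) = (-4.3454,3.6843)
  v4: (1-0.935)·(-4.47,-1.22) + 0.935·(-9.16,-1.4) = (-8.8552,-1.3883)
  v5: (1-0.935)·(-2.65,-2.77) + 0.935·(-4.91,-3.48) = (-4.7631,-3.4339)
  v6: (1-0.935)·(-1.01,-3) + 0.935·(-2.1,-3.25) = (-2.0292,-3.2338)
  v7: (1-0.935)·(3.48,-2.5) + 0.935·(2.77,-1.59) = (2.8161,-1.6492)
Shoelace sum Σ(x_i·y_{i+1} − x_{i+1}·y_i):
  i=1: 2.8020·5.6234 − -1.5454·2.6741 = +19.8893 (running +19.8893)
  i=2: -1.5454·3.6843 − -4.3454·5.6234 = +18.7421 (running +38.6314)
  i=3: -4.3454·-1.3883 − -8.8552·3.6843 = +38.6582 (running +77.2896)
  i=4: -8.8552·-3.4339 − -4.7631·-1.3883 = +23.7946 (running +101.0843)
  i=5: -4.7631·-3.2338 − -2.0292·-3.4339 = +8.4349 (running +109.5192)
  i=6: -2.0292·-1.6492 − 2.8161·-3.2338 = +12.4531 (running +121.9723)
  i=7: 2.8161·2.6741 − 2.8020·-1.6492 = +12.1516 (running +134.1238)
Area = |Σ|/2 = |134.1238|/2 = 67.0619

Area at t=0.935: 67.0619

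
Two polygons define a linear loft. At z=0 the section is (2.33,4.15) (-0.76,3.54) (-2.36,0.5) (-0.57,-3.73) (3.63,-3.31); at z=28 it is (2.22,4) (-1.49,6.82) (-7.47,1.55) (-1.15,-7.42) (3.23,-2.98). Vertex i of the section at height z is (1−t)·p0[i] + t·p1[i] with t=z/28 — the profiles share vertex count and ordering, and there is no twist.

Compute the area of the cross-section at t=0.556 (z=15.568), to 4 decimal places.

Cross-section at t=0.556: each vertex is (1-t)·p0[i] + t·p1[i].
  v1: (1-0.556)·(2.33,4.15) + 0.556·(2.22,4) = (2.2688,4.0666)
  v2: (1-0.556)·(-0.76,3.54) + 0.556·(-1.49,6.82) = (-1.1659,5.3637)
  v3: (1-0.556)·(-2.36,0.5) + 0.556·(-7.47,1.55) = (-5.2012,1.0838)
  v4: (1-0.556)·(-0.57,-3.73) + 0.556·(-1.15,-7.42) = (-0.8925,-5.7816)
  v5: (1-0.556)·(3.63,-3.31) + 0.556·(3.23,-2.98) = (3.4076,-3.1265)
Shoelace sum Σ(x_i·y_{i+1} − x_{i+1}·y_i):
  i=1: 2.2688·5.3637 − -1.1659·4.0666 = +16.9105 (running +16.9105)
  i=2: -1.1659·1.0838 − -5.2012·5.3637 = +26.6338 (running +43.5443)
  i=3: -5.2012·-5.7816 − -0.8925·1.0838 = +31.0385 (running +74.5828)
  i=4: -0.8925·-3.1265 − 3.4076·-5.7816 = +22.4919 (running +97.0747)
  i=5: 3.4076·4.0666 − 2.2688·-3.1265 = +20.9509 (running +118.0256)
Area = |Σ|/2 = |118.0256|/2 = 59.0128

Area at t=0.556: 59.0128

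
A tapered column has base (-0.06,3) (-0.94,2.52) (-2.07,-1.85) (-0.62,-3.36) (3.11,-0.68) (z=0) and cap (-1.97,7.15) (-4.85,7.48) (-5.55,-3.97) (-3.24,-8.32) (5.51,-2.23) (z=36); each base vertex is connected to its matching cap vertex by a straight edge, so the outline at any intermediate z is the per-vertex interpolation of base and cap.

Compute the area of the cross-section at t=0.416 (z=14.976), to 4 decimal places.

Cross-section at t=0.416: each vertex is (1-t)·p0[i] + t·p1[i].
  v1: (1-0.416)·(-0.06,3) + 0.416·(-1.97,7.15) = (-0.8546,4.7264)
  v2: (1-0.416)·(-0.94,2.52) + 0.416·(-4.85,7.48) = (-2.5666,4.5834)
  v3: (1-0.416)·(-2.07,-1.85) + 0.416·(-5.55,-3.97) = (-3.5177,-2.7319)
  v4: (1-0.416)·(-0.62,-3.36) + 0.416·(-3.24,-8.32) = (-1.7099,-5.4234)
  v5: (1-0.416)·(3.11,-0.68) + 0.416·(5.51,-2.23) = (4.1084,-1.3248)
Shoelace sum Σ(x_i·y_{i+1} − x_{i+1}·y_i):
  i=1: -0.8546·4.5834 − -2.5666·4.7264 = +8.2138 (running +8.2138)
  i=2: -2.5666·-2.7319 − -3.5177·4.5834 = +23.1344 (running +31.3483)
  i=3: -3.5177·-5.4234 − -1.7099·-2.7319 = +14.4063 (running +45.7545)
  i=4: -1.7099·-1.3248 − 4.1084·-5.4234 = +24.5466 (running +70.3012)
  i=5: 4.1084·4.7264 − -0.8546·-1.3248 = +18.2858 (running +88.5870)
Area = |Σ|/2 = |88.5870|/2 = 44.2935

Area at t=0.416: 44.2935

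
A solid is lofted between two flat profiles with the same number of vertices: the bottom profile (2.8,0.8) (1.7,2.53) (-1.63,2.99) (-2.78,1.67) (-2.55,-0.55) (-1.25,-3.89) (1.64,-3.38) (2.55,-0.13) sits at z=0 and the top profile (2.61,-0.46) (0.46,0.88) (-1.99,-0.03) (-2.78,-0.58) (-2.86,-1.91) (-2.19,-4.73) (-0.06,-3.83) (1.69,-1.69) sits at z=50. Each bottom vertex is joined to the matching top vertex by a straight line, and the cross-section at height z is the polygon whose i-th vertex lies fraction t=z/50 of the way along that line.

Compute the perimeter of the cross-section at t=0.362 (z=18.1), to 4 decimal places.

Perimeter at t=0.362: 18.8113

Cross-section at t=0.362: each vertex is (1-t)·p0[i] + t·p1[i].
  v1: (1-0.362)·(2.8,0.8) + 0.362·(2.61,-0.46) = (2.7312,0.3439)
  v2: (1-0.362)·(1.7,2.53) + 0.362·(0.46,0.88) = (1.2511,1.9327)
  v3: (1-0.362)·(-1.63,2.99) + 0.362·(-1.99,-0.03) = (-1.7603,1.8968)
  v4: (1-0.362)·(-2.78,1.67) + 0.362·(-2.78,-0.58) = (-2.7800,0.8555)
  v5: (1-0.362)·(-2.55,-0.55) + 0.362·(-2.86,-1.91) = (-2.6622,-1.0423)
  v6: (1-0.362)·(-1.25,-3.89) + 0.362·(-2.19,-4.73) = (-1.5903,-4.1941)
  v7: (1-0.362)·(1.64,-3.38) + 0.362·(-0.06,-3.83) = (1.0246,-3.5429)
  v8: (1-0.362)·(2.55,-0.13) + 0.362·(1.69,-1.69) = (2.2387,-0.6947)
Perimeter = Σ |v_{i+1} − v_i|:
  edge 1→2: √(-1.4801² + 1.5888²) = 2.1714 (running 2.1714)
  edge 2→3: √(-3.0114² + -0.0359²) = 3.0117 (running 5.1831)
  edge 3→4: √(-1.0197² + -1.0413²) = 1.4574 (running 6.6405)
  edge 4→5: √(0.1178² + -1.8978²) = 1.9015 (running 8.5419)
  edge 5→6: √(1.0719² + -3.1518²) = 3.3291 (running 11.8710)
  edge 6→7: √(2.6149² + 0.6512²) = 2.6947 (running 14.5657)
  edge 7→8: √(1.2141² + 2.8482²) = 3.0961 (running 17.6619)
  edge 8→1: √(0.4925² + 1.0386²) = 1.1495 (running 18.8113)
Perimeter = 18.8113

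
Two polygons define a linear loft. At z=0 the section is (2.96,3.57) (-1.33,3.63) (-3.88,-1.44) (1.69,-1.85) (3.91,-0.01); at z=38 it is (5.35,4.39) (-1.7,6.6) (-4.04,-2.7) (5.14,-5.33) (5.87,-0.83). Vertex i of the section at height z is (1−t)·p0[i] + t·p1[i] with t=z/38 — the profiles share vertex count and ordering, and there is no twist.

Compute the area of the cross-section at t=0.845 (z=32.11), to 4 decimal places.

Area at t=0.845: 73.8840

Cross-section at t=0.845: each vertex is (1-t)·p0[i] + t·p1[i].
  v1: (1-0.845)·(2.96,3.57) + 0.845·(5.35,4.39) = (4.9795,4.2629)
  v2: (1-0.845)·(-1.33,3.63) + 0.845·(-1.7,6.6) = (-1.6426,6.1396)
  v3: (1-0.845)·(-3.88,-1.44) + 0.845·(-4.04,-2.7) = (-4.0152,-2.5047)
  v4: (1-0.845)·(1.69,-1.85) + 0.845·(5.14,-5.33) = (4.6052,-4.7906)
  v5: (1-0.845)·(3.91,-0.01) + 0.845·(5.87,-0.83) = (5.5662,-0.7029)
Shoelace sum Σ(x_i·y_{i+1} − x_{i+1}·y_i):
  i=1: 4.9795·6.1396 − -1.6426·4.2629 = +37.5751 (running +37.5751)
  i=2: -1.6426·-2.5047 − -4.0152·6.1396 = +28.7663 (running +66.3414)
  i=3: -4.0152·-4.7906 − 4.6052·-2.5047 = +30.7700 (running +97.1114)
  i=4: 4.6052·-0.7029 − 5.5662·-4.7906 = +23.4284 (running +120.5398)
  i=5: 5.5662·4.2629 − 4.9795·-0.7029 = +27.2283 (running +147.7681)
Area = |Σ|/2 = |147.7681|/2 = 73.8840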